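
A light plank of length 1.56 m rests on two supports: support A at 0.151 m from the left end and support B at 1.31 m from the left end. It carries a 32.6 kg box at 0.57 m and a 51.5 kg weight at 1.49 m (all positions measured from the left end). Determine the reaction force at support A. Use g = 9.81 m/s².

Take moments about support B.
Box: 32.6 × 9.81 = 319.8 N down at 0.57 m → arm 0.74 m, τ = 319.8 × 0.74 = 236.7 N·m counterclockwise.
Weight: 51.5 × 9.81 = 505.2 N down at 1.49 m → arm 0.18 m, τ = 505.2 × 0.18 = 90.94 N·m clockwise.
Net load moment about support B = 145.8 N·m counterclockwise.
Reaction R at support A is upward at 0.151 m, arm 1.159 m → moment R × 1.159 clockwise.
Balancing moments: R × 1.159 = 145.8, giving R = 126 N.

R_A ≈ 126 N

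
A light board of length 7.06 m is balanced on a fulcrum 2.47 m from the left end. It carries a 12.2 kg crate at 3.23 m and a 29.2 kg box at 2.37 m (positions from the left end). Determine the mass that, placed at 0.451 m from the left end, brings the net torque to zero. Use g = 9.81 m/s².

m ≈ 3.15 kg

About the fulcrum (at 2.47 m from the left end):
Crate: 12.2 × 9.81 = 119.7 N down at 3.23 m → arm 0.76 m, τ = 119.7 × 0.76 = 90.97 N·m clockwise.
Box: 29.2 × 9.81 = 286.5 N down at 2.37 m → arm 0.1 m, τ = 286.5 × 0.1 = 28.65 N·m counterclockwise.
Net moment of known loads = 62.32 N·m clockwise.
An unknown mass m at 0.451 m has arm 2.019 m; its moment is m·g·2.019 counterclockwise.
Setting net torque to zero: m × 9.81 × 2.019 = 62.32 → m = 62.32 / (9.81 × 2.019) = 3.15 kg.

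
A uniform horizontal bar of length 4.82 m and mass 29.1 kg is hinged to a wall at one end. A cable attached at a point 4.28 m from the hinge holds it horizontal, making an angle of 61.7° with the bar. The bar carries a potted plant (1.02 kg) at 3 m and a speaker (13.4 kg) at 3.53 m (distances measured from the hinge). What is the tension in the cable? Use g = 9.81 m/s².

Taking torques about the hinge:
Beam weight: 29.1 × 9.81 = 285.5 N down at 2.41 m → arm 2.41 m, τ = 285.5 × 2.41 = 688.1 N·m clockwise.
Potted plant: 1.02 × 9.81 = 10.01 N down at 3 m → arm 3 m, τ = 10.01 × 3 = 30.03 N·m clockwise.
Speaker: 13.4 × 9.81 = 131.5 N down at 3.53 m → arm 3.53 m, τ = 131.5 × 3.53 = 464.2 N·m clockwise.
Total clockwise load moment = 1182 N·m.
The cable tension T acts at 4.28 m; only its component perpendicular to the bar, T sinθ, produces torque. sin 61.7° = 0.8805.
Στ = 0 ⇒ T × 4.28 × 0.8805 = 1182 ⇒ T = 1182 / 3.769 = 314 N.

T ≈ 314 N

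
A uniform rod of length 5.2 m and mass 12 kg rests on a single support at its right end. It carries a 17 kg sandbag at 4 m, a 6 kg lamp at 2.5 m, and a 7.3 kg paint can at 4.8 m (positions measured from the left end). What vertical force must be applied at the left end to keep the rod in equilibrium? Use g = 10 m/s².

F ≈ 136 N

About the right end:
Beam weight: 12 × 10 = 120 N down at 2.6 m → arm 2.6 m, τ = 120 × 2.6 = 312 N·m counterclockwise.
Sandbag: 17 × 10 = 170 N down at 4 m → arm 1.2 m, τ = 170 × 1.2 = 204 N·m counterclockwise.
Lamp: 6 × 10 = 60 N down at 2.5 m → arm 2.7 m, τ = 60 × 2.7 = 162 N·m counterclockwise.
Paint can: 7.3 × 10 = 73 N down at 4.8 m → arm 0.4 m, τ = 73 × 0.4 = 29.2 N·m counterclockwise.
Net moment of the loads = 707.2 N·m counterclockwise.
The upward force F acts at the left end, arm 5.2 m, giving F × 5.2 clockwise.
Balancing moments: F × 5.2 = 707.2, giving F = 707.2 / 5.2 = 136 N.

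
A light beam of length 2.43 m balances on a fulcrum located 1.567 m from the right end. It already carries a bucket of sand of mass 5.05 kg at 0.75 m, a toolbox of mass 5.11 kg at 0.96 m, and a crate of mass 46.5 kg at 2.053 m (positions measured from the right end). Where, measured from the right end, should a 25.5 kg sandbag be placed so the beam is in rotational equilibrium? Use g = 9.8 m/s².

x ≈ 0.964 m from the right end

Taking torques about the fulcrum (at 1.567 m from the right end):
Bucket of sand: 5.05 × 9.8 = 49.49 N down at 0.75 m → arm 0.817 m, τ = 49.49 × 0.817 = 40.43 N·m clockwise.
Toolbox: 5.11 × 9.8 = 50.08 N down at 0.96 m → arm 0.607 m, τ = 50.08 × 0.607 = 30.4 N·m clockwise.
Crate: 46.5 × 9.8 = 455.7 N down at 2.053 m → arm 0.486 m, τ = 455.7 × 0.486 = 221.5 N·m counterclockwise.
Net moment of existing loads = 150.7 N·m counterclockwise.
The sandbag weighs 25.5 × 9.8 = 249.9 N and must supply an equal clockwise moment, so its lever arm about the fulcrum is 150.7 / 249.9 = 0.603 m.
That puts it at 1.567 − 0.603 = 0.964 m from the right end.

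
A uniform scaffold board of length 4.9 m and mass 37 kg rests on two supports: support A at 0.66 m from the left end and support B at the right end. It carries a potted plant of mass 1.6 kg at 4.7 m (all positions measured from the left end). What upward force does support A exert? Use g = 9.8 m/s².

R_A ≈ 210 N

Taking torques about support B:
Beam weight: 37 × 9.8 = 362.6 N down at 2.45 m → arm 2.45 m, τ = 362.6 × 2.45 = 888.4 N·m counterclockwise.
Potted plant: 1.6 × 9.8 = 15.68 N down at 4.7 m → arm 0.2 m, τ = 15.68 × 0.2 = 3.136 N·m counterclockwise.
Net load moment about support B = 891.5 N·m counterclockwise.
Reaction R at support A is upward at 0.66 m, arm 4.24 m → moment R × 4.24 clockwise.
Setting net torque to zero: R × 4.24 = 891.5 → R = 210 N.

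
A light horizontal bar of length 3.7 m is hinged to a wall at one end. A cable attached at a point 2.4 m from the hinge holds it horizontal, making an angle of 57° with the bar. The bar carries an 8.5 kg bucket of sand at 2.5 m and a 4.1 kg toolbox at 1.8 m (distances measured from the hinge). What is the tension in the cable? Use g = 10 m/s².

T ≈ 142 N

About the hinge:
Bucket of sand: 8.5 × 10 = 85 N down at 2.5 m → arm 2.5 m, τ = 85 × 2.5 = 212.5 N·m clockwise.
Toolbox: 4.1 × 10 = 41 N down at 1.8 m → arm 1.8 m, τ = 41 × 1.8 = 73.8 N·m clockwise.
Total clockwise load moment = 286.3 N·m.
The cable tension T acts at 2.4 m; only its component perpendicular to the bar, T sinθ, produces torque. sin 57° = 0.8387.
For rotational equilibrium, T × 2.4 × 0.8387 = 286.3, so T = 286.3 / 2.013 = 142 N.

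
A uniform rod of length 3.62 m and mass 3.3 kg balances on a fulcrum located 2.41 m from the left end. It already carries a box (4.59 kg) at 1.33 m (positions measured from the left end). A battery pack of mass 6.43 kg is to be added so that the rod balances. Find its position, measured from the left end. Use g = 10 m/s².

Sum moments about the fulcrum (at 2.41 m from the left end) (the support reaction has zero arm there).
Beam weight: 3.3 × 10 = 33 N down at 1.81 m → arm 0.6 m, τ = 33 × 0.6 = 19.8 N·m counterclockwise.
Box: 4.59 × 10 = 45.9 N down at 1.33 m → arm 1.08 m, τ = 45.9 × 1.08 = 49.57 N·m counterclockwise.
Net moment of existing loads = 69.37 N·m counterclockwise.
The battery pack weighs 6.43 × 10 = 64.3 N and must supply an equal clockwise moment, so its lever arm about the fulcrum is 69.37 / 64.3 = 1.08 m.
That puts it at 2.41 + 1.08 = 3.49 m from the left end.

x ≈ 3.49 m from the left end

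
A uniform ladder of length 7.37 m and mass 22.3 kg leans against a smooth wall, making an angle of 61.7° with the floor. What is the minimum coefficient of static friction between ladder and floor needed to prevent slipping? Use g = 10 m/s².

Taking torques about the foot of the ladder:
Ladder weight 22.3×10 = 223 N acts at 3.685 m along the ladder; its horizontal arm is 3.685·cos61.7° = 1.747 m → τ = 389.6 N·m clockwise.
Wall normal N acts horizontally at the top; its moment arm is the height L sinθ = 7.37·sin61.7° = 6.489 m, counterclockwise.
Setting net torque to zero: N × 6.489 = 389.6 → N = 60.04 N.
ΣFx = 0 ⇒ f = N_wall = 60.04 N. ΣFy = 0 ⇒ N_floor = 223 N.
μ_min = f / N_floor = 60.04 / 223 = 0.269.

μ_min ≈ 0.269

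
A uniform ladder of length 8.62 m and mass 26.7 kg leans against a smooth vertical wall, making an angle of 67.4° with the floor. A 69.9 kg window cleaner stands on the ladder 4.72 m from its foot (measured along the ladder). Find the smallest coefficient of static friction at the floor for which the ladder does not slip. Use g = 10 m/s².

μ_min ≈ 0.222

About the foot of the ladder:
Ladder weight 26.7×10 = 267 N acts at 4.31 m along the ladder; its horizontal arm is 4.31·cos67.4° = 1.656 m → τ = 442.2 N·m clockwise.
Window cleaner: 69.9×10 = 699 N at 4.72 m → arm 1.814 m → τ = 1268 N·m clockwise.
Wall normal N acts horizontally at the top; its moment arm is the height L sinθ = 8.62·sin67.4° = 7.958 m, counterclockwise.
Balancing moments: N × 7.958 = 1710, giving N = 214.9 N.
ΣFx = 0 ⇒ f = N_wall = 214.9 N. ΣFy = 0 ⇒ N_floor = 966 N.
μ_min = f / N_floor = 214.9 / 966 = 0.222.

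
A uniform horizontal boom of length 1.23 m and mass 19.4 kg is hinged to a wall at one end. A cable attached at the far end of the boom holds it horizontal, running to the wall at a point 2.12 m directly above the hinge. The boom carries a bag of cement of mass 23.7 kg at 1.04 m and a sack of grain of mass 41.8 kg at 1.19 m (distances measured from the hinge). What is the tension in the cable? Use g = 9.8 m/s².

T ≈ 795 N

Taking torques about the hinge:
Beam weight: 19.4 × 9.8 = 190.1 N down at 0.615 m → arm 0.615 m, τ = 190.1 × 0.615 = 116.9 N·m clockwise.
Bag of cement: 23.7 × 9.8 = 232.3 N down at 1.04 m → arm 1.04 m, τ = 232.3 × 1.04 = 241.6 N·m clockwise.
Sack of grain: 41.8 × 9.8 = 409.6 N down at 1.19 m → arm 1.19 m, τ = 409.6 × 1.19 = 487.4 N·m clockwise.
Total clockwise load moment = 845.9 N·m.
The cable tension T acts at 1.23 m; only its component perpendicular to the boom, T sinθ, produces torque. sinθ = h/√(h²+d²) = 2.12/√(2.12²+1.23²) = 0.865.
Setting net torque to zero: T × 1.23 × 0.865 = 845.9 → T = 845.9 / 1.064 = 795 N.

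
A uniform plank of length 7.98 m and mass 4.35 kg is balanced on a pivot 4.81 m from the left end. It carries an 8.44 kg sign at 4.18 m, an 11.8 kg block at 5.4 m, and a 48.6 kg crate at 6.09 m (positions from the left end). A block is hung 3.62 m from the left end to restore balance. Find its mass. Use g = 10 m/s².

About the pivot (at 4.81 m from the left end):
Beam weight: 4.35 × 10 = 43.5 N down at 3.99 m → arm 0.82 m, τ = 43.5 × 0.82 = 35.67 N·m counterclockwise.
Sign: 8.44 × 10 = 84.4 N down at 4.18 m → arm 0.63 m, τ = 84.4 × 0.63 = 53.17 N·m counterclockwise.
Block: 11.8 × 10 = 118 N down at 5.4 m → arm 0.59 m, τ = 118 × 0.59 = 69.62 N·m clockwise.
Crate: 48.6 × 10 = 486 N down at 6.09 m → arm 1.28 m, τ = 486 × 1.28 = 622.1 N·m clockwise.
Net moment of known loads = 602.9 N·m clockwise.
An unknown mass m at 3.62 m has arm 1.19 m; its moment is m·g·1.19 counterclockwise.
Στ = 0 ⇒ m × 10 × 1.19 = 602.9 ⇒ m = 602.9 / (10 × 1.19) = 50.7 kg.

m ≈ 50.7 kg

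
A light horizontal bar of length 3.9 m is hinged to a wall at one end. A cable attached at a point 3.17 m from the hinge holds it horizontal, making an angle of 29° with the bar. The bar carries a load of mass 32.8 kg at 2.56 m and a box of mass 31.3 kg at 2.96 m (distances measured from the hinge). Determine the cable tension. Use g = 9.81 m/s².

Sum moments about the hinge (the unknown hinge reaction has zero arm there).
Load: 32.8 × 9.81 = 321.8 N down at 2.56 m → arm 2.56 m, τ = 321.8 × 2.56 = 823.8 N·m clockwise.
Box: 31.3 × 9.81 = 307.1 N down at 2.96 m → arm 2.96 m, τ = 307.1 × 2.96 = 909 N·m clockwise.
Total clockwise load moment = 1733 N·m.
The cable tension T acts at 3.17 m; only its component perpendicular to the bar, T sinθ, produces torque. sin 29° = 0.4848.
Setting net torque to zero: T × 3.17 × 0.4848 = 1733 → T = 1733 / 1.537 = 1130 N.

T ≈ 1130 N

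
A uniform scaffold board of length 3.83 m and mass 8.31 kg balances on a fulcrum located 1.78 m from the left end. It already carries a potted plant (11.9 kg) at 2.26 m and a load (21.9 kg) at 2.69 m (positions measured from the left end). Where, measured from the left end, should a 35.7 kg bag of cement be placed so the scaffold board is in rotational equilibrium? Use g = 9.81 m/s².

About the fulcrum (at 1.78 m from the left end):
Beam weight: 8.31 × 9.81 = 81.52 N down at 1.915 m → arm 0.135 m, τ = 81.52 × 0.135 = 11.01 N·m clockwise.
Potted plant: 11.9 × 9.81 = 116.7 N down at 2.26 m → arm 0.48 m, τ = 116.7 × 0.48 = 56.02 N·m clockwise.
Load: 21.9 × 9.81 = 214.8 N down at 2.69 m → arm 0.91 m, τ = 214.8 × 0.91 = 195.5 N·m clockwise.
Net moment of existing loads = 262.5 N·m clockwise.
The bag of cement weighs 35.7 × 9.81 = 350.2 N and must supply an equal counterclockwise moment, so its lever arm about the fulcrum is 262.5 / 350.2 = 0.75 m.
That puts it at 1.78 − 0.75 = 1.03 m from the left end.

x ≈ 1.03 m from the left end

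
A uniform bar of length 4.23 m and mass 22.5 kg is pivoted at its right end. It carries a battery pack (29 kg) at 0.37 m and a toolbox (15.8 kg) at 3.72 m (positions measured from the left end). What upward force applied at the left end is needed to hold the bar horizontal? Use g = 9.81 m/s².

Choose the right end as the axis so the unknown pivot reaction has zero arm there.
Beam weight: 22.5 × 9.81 = 220.7 N down at 2.115 m → arm 2.115 m, τ = 220.7 × 2.115 = 466.8 N·m counterclockwise.
Battery pack: 29 × 9.81 = 284.5 N down at 0.37 m → arm 3.86 m, τ = 284.5 × 3.86 = 1098 N·m counterclockwise.
Toolbox: 15.8 × 9.81 = 155 N down at 3.72 m → arm 0.51 m, τ = 155 × 0.51 = 79.05 N·m counterclockwise.
Net moment of the loads = 1644 N·m counterclockwise.
The upward force F acts at the left end, arm 4.23 m, giving F × 4.23 clockwise.
For rotational equilibrium, F × 4.23 = 1644, so F = 1644 / 4.23 = 389 N.

F ≈ 389 N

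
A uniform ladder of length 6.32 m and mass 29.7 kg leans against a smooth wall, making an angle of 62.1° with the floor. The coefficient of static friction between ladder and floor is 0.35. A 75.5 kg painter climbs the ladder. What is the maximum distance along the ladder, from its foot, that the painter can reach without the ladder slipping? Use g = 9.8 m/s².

Sum moments about the foot of the ladder (the floor normal and friction both act there and drop out).
Ladder weight 29.7×9.8 = 291.1 N acts at 3.16 m along the ladder; its horizontal arm is 3.16·cos62.1° = 1.479 m → τ = 430.5 N·m clockwise.
Painter weight 75.5×9.8 = 739.9 N at distance d → arm d·cos62.1° → τ = 739.9·d·0.4679 clockwise.
Wall normal N at the top has arm L sinθ = 5.585 m counterclockwise, so Στ = 0 gives N·5.585 = 430.5 + 346.2·d.
ΣFy = 0 ⇒ N_floor = 1031 N, so the maximum friction is μ_s·N_floor = 0.35×1031 = 360.8 N. ΣFx = 0 ⇒ N_wall = f, so at the slipping point N = 360.8 N.
Substituting: 360.8×5.585 = 430.5 + 346.2·d ⇒ d = (2015 − 430.5) / 346.2 = 4.58 m.

d ≈ 4.58 m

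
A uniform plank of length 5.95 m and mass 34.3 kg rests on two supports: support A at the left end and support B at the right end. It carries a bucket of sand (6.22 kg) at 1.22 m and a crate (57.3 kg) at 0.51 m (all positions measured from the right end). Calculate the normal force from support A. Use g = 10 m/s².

R_A ≈ 233 N

Taking torques about support B:
Beam weight: 34.3 × 10 = 343 N down at 2.975 m → arm 2.975 m, τ = 343 × 2.975 = 1020 N·m counterclockwise.
Bucket of sand: 6.22 × 10 = 62.2 N down at 1.22 m → arm 1.22 m, τ = 62.2 × 1.22 = 75.88 N·m counterclockwise.
Crate: 57.3 × 10 = 573 N down at 0.51 m → arm 0.51 m, τ = 573 × 0.51 = 292.2 N·m counterclockwise.
Net load moment about support B = 1388 N·m counterclockwise.
Reaction R at support A is upward at 5.95 m, arm 5.95 m → moment R × 5.95 clockwise.
Στ = 0 ⇒ R × 5.95 = 1388 ⇒ R = 233 N.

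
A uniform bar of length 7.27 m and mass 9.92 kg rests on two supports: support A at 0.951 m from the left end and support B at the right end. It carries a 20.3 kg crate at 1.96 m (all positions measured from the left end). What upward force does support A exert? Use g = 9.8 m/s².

Sum moments about support B (its reaction then has zero moment arm).
Beam weight: 9.92 × 9.8 = 97.22 N down at 3.635 m → arm 3.635 m, τ = 97.22 × 3.635 = 353.4 N·m counterclockwise.
Crate: 20.3 × 9.8 = 198.9 N down at 1.96 m → arm 5.31 m, τ = 198.9 × 5.31 = 1056 N·m counterclockwise.
Net load moment about support B = 1409 N·m counterclockwise.
Reaction R at support A is upward at 0.951 m, arm 6.319 m → moment R × 6.319 clockwise.
Balancing moments: R × 6.319 = 1409, giving R = 223 N.

R_A ≈ 223 N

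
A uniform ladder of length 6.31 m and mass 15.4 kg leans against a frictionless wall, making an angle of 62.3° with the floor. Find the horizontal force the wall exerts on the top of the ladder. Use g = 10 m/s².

Take moments about the foot of the ladder.
Ladder weight 15.4×10 = 154 N acts at 3.155 m along the ladder; its horizontal arm is 3.155·cos62.3° = 1.467 m → τ = 225.9 N·m clockwise.
Wall normal N acts horizontally at the top; its moment arm is the height L sinθ = 6.31·sin62.3° = 5.587 m, counterclockwise.
Setting net torque to zero: N × 5.587 = 225.9 → N = 40.4 N.

N_wall ≈ 40.4 N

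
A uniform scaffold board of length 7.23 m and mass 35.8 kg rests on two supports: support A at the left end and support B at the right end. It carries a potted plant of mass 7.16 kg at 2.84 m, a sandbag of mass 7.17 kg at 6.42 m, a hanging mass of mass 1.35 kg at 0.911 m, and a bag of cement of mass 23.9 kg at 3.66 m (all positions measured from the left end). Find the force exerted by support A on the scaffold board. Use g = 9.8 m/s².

R_A ≈ 353 N

About support B:
Beam weight: 35.8 × 9.8 = 350.8 N down at 3.615 m → arm 3.615 m, τ = 350.8 × 3.615 = 1268 N·m counterclockwise.
Potted plant: 7.16 × 9.8 = 70.17 N down at 2.84 m → arm 4.39 m, τ = 70.17 × 4.39 = 308 N·m counterclockwise.
Sandbag: 7.17 × 9.8 = 70.27 N down at 6.42 m → arm 0.81 m, τ = 70.27 × 0.81 = 56.92 N·m counterclockwise.
Hanging mass: 1.35 × 9.8 = 13.23 N down at 0.911 m → arm 6.319 m, τ = 13.23 × 6.319 = 83.6 N·m counterclockwise.
Bag of cement: 23.9 × 9.8 = 234.2 N down at 3.66 m → arm 3.57 m, τ = 234.2 × 3.57 = 836.1 N·m counterclockwise.
Net load moment about support B = 2553 N·m counterclockwise.
Reaction R at support A is upward at 0 m, arm 7.23 m → moment R × 7.23 clockwise.
Balancing moments: R × 7.23 = 2553, giving R = 353 N.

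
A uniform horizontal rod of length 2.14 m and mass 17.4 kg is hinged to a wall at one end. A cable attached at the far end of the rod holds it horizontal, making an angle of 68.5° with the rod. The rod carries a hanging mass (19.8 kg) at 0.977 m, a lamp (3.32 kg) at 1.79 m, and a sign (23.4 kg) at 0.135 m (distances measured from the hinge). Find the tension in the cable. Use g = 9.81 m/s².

About the hinge:
Beam weight: 17.4 × 9.81 = 170.7 N down at 1.07 m → arm 1.07 m, τ = 170.7 × 1.07 = 182.6 N·m clockwise.
Hanging mass: 19.8 × 9.81 = 194.2 N down at 0.977 m → arm 0.977 m, τ = 194.2 × 0.977 = 189.7 N·m clockwise.
Lamp: 3.32 × 9.81 = 32.57 N down at 1.79 m → arm 1.79 m, τ = 32.57 × 1.79 = 58.3 N·m clockwise.
Sign: 23.4 × 9.81 = 229.6 N down at 0.135 m → arm 0.135 m, τ = 229.6 × 0.135 = 31 N·m clockwise.
Total clockwise load moment = 461.6 N·m.
The cable tension T acts at 2.14 m; only its component perpendicular to the rod, T sinθ, produces torque. sin 68.5° = 0.9304.
For rotational equilibrium, T × 2.14 × 0.9304 = 461.6, so T = 461.6 / 1.991 = 232 N.

T ≈ 232 N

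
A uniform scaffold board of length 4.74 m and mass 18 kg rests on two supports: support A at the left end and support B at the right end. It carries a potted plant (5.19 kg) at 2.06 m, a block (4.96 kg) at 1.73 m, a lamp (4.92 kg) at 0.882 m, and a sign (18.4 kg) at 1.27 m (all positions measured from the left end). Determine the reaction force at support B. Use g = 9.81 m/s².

R_B ≈ 186 N

Sum moments about support A (its reaction then has zero moment arm).
Beam weight: 18 × 9.81 = 176.6 N down at 2.37 m → arm 2.37 m, τ = 176.6 × 2.37 = 418.5 N·m clockwise.
Potted plant: 5.19 × 9.81 = 50.91 N down at 2.06 m → arm 2.06 m, τ = 50.91 × 2.06 = 104.9 N·m clockwise.
Block: 4.96 × 9.81 = 48.66 N down at 1.73 m → arm 1.73 m, τ = 48.66 × 1.73 = 84.18 N·m clockwise.
Lamp: 4.92 × 9.81 = 48.27 N down at 0.882 m → arm 0.882 m, τ = 48.27 × 0.882 = 42.57 N·m clockwise.
Sign: 18.4 × 9.81 = 180.5 N down at 1.27 m → arm 1.27 m, τ = 180.5 × 1.27 = 229.2 N·m clockwise.
Net load moment about support A = 879.3 N·m clockwise.
Reaction R at support B is upward at 4.74 m, arm 4.74 m → moment R × 4.74 counterclockwise.
Setting net torque to zero: R × 4.74 = 879.3 → R = 186 N.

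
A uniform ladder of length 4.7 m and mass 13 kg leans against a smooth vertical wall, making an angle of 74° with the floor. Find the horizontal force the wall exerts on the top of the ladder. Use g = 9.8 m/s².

N_wall ≈ 18.3 N

Sum moments about the foot of the ladder (the floor normal and friction both act there and drop out).
Ladder weight 13×9.8 = 127.4 N acts at 2.35 m along the ladder; its horizontal arm is 2.35·cos74° = 0.6477 m → τ = 82.52 N·m clockwise.
Wall normal N acts horizontally at the top; its moment arm is the height L sinθ = 4.7·sin74° = 4.518 m, counterclockwise.
Balancing moments: N × 4.518 = 82.52, giving N = 18.3 N.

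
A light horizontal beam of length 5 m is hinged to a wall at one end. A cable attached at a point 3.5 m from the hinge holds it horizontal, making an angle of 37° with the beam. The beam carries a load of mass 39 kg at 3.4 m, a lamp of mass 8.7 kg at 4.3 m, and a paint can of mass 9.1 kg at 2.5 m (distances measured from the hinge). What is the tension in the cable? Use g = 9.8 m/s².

Sum moments about the hinge (the unknown hinge reaction has zero arm there).
Load: 39 × 9.8 = 382.2 N down at 3.4 m → arm 3.4 m, τ = 382.2 × 3.4 = 1299 N·m clockwise.
Lamp: 8.7 × 9.8 = 85.26 N down at 4.3 m → arm 4.3 m, τ = 85.26 × 4.3 = 366.6 N·m clockwise.
Paint can: 9.1 × 9.8 = 89.18 N down at 2.5 m → arm 2.5 m, τ = 89.18 × 2.5 = 223 N·m clockwise.
Total clockwise load moment = 1889 N·m.
The cable tension T acts at 3.5 m; only its component perpendicular to the beam, T sinθ, produces torque. sin 37° = 0.6018.
Balancing moments: T × 3.5 × 0.6018 = 1889, giving T = 1889 / 2.106 = 897 N.

T ≈ 897 N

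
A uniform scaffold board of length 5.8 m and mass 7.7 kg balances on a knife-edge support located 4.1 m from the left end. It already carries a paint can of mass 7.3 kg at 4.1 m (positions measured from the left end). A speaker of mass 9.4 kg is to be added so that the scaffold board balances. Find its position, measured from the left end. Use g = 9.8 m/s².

About the knife-edge support (at 4.1 m from the left end):
Beam weight: 7.7 × 9.8 = 75.46 N down at 2.9 m → arm 1.2 m, τ = 75.46 × 1.2 = 90.55 N·m counterclockwise.
Paint can: acts at the knife-edge support, moment arm 0 → no torque.
Net moment of existing loads = 90.55 N·m counterclockwise.
The speaker weighs 9.4 × 9.8 = 92.12 N and must supply an equal clockwise moment, so its lever arm about the knife-edge support is 90.55 / 92.12 = 0.983 m.
That puts it at 4.1 + 0.983 = 5.08 m from the left end.

x ≈ 5.08 m from the left end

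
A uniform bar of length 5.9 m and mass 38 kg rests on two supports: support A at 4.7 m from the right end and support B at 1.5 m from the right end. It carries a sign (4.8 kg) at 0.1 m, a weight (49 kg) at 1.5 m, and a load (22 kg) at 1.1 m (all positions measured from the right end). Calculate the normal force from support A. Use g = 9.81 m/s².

R_A ≈ 121 N

Sum moments about support B (its reaction then has zero moment arm).
Beam weight: 38 × 9.81 = 372.8 N down at 2.95 m → arm 1.45 m, τ = 372.8 × 1.45 = 540.6 N·m counterclockwise.
Sign: 4.8 × 9.81 = 47.09 N down at 0.1 m → arm 1.4 m, τ = 47.09 × 1.4 = 65.93 N·m clockwise.
Weight: acts at the support B, moment arm 0 → no torque.
Load: 22 × 9.81 = 215.8 N down at 1.1 m → arm 0.4 m, τ = 215.8 × 0.4 = 86.32 N·m clockwise.
Net load moment about support B = 388.4 N·m counterclockwise.
Reaction R at support A is upward at 4.7 m, arm 3.2 m → moment R × 3.2 clockwise.
Setting net torque to zero: R × 3.2 = 388.4 → R = 121 N.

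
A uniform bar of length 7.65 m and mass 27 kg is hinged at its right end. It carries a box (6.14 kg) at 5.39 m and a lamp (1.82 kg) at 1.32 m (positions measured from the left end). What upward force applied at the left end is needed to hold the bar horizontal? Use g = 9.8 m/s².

Take moments about the right end.
Beam weight: 27 × 9.8 = 264.6 N down at 3.825 m → arm 3.825 m, τ = 264.6 × 3.825 = 1012 N·m counterclockwise.
Box: 6.14 × 9.8 = 60.17 N down at 5.39 m → arm 2.26 m, τ = 60.17 × 2.26 = 136 N·m counterclockwise.
Lamp: 1.82 × 9.8 = 17.84 N down at 1.32 m → arm 6.33 m, τ = 17.84 × 6.33 = 112.9 N·m counterclockwise.
Net moment of the loads = 1261 N·m counterclockwise.
The upward force F acts at the left end, arm 7.65 m, giving F × 7.65 clockwise.
Στ = 0 ⇒ F × 7.65 = 1261 ⇒ F = 1261 / 7.65 = 165 N.

F ≈ 165 N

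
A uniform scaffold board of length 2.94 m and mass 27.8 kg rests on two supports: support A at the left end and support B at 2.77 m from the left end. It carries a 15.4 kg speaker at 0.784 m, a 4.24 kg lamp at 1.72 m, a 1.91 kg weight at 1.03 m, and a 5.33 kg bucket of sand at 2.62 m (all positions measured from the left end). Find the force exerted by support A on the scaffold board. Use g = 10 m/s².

Choose support B as the axis so its reaction then has zero moment arm.
Beam weight: 27.8 × 10 = 278 N down at 1.47 m → arm 1.3 m, τ = 278 × 1.3 = 361.4 N·m counterclockwise.
Speaker: 15.4 × 10 = 154 N down at 0.784 m → arm 1.986 m, τ = 154 × 1.986 = 305.8 N·m counterclockwise.
Lamp: 4.24 × 10 = 42.4 N down at 1.72 m → arm 1.05 m, τ = 42.4 × 1.05 = 44.52 N·m counterclockwise.
Weight: 1.91 × 10 = 19.1 N down at 1.03 m → arm 1.74 m, τ = 19.1 × 1.74 = 33.23 N·m counterclockwise.
Bucket of sand: 5.33 × 10 = 53.3 N down at 2.62 m → arm 0.15 m, τ = 53.3 × 0.15 = 7.995 N·m counterclockwise.
Net load moment about support B = 752.9 N·m counterclockwise.
Reaction R at support A is upward at 0 m, arm 2.77 m → moment R × 2.77 clockwise.
Balancing moments: R × 2.77 = 752.9, giving R = 272 N.

R_A ≈ 272 N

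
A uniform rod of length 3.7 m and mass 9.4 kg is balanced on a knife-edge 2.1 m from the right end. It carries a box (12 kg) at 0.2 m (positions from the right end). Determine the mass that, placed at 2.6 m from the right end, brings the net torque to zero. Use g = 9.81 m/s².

m ≈ 50.3 kg

Take moments about the knife-edge (at 2.1 m from the right end).
Beam weight: 9.4 × 9.81 = 92.21 N down at 1.85 m → arm 0.25 m, τ = 92.21 × 0.25 = 23.05 N·m clockwise.
Box: 12 × 9.81 = 117.7 N down at 0.2 m → arm 1.9 m, τ = 117.7 × 1.9 = 223.6 N·m clockwise.
Net moment of known loads = 246.7 N·m clockwise.
An unknown mass m at 2.6 m has arm 0.5 m; its moment is m·g·0.5 counterclockwise.
Στ = 0 ⇒ m × 9.81 × 0.5 = 246.7 ⇒ m = 246.7 / (9.81 × 0.5) = 50.3 kg.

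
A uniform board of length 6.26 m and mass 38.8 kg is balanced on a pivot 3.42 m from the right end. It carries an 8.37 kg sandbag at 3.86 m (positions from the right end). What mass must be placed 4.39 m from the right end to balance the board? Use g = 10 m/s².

Choose the pivot (at 3.42 m from the right end) as the axis so the support reaction has zero arm there.
Beam weight: 38.8 × 10 = 388 N down at 3.13 m → arm 0.29 m, τ = 388 × 0.29 = 112.5 N·m clockwise.
Sandbag: 8.37 × 10 = 83.7 N down at 3.86 m → arm 0.44 m, τ = 83.7 × 0.44 = 36.83 N·m counterclockwise.
Net moment of known loads = 75.67 N·m clockwise.
An unknown mass m at 4.39 m has arm 0.97 m; its moment is m·g·0.97 counterclockwise.
Balancing moments: m × 10 × 0.97 = 75.67, giving m = 75.67 / (10 × 0.97) = 7.8 kg.

m ≈ 7.8 kg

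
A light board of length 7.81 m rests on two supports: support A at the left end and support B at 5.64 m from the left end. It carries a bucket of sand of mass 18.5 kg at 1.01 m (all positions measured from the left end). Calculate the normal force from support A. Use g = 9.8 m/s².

About support B:
Bucket of sand: 18.5 × 9.8 = 181.3 N down at 1.01 m → arm 4.63 m, τ = 181.3 × 4.63 = 839.4 N·m counterclockwise.
Net load moment about support B = 839.4 N·m counterclockwise.
Reaction R at support A is upward at 0 m, arm 5.64 m → moment R × 5.64 clockwise.
Balancing moments: R × 5.64 = 839.4, giving R = 149 N.

R_A ≈ 149 N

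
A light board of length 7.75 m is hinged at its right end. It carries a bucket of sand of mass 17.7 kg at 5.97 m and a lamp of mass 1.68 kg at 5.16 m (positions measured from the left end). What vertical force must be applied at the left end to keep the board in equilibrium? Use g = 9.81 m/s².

About the right end:
Bucket of sand: 17.7 × 9.81 = 173.6 N down at 5.97 m → arm 1.78 m, τ = 173.6 × 1.78 = 309 N·m counterclockwise.
Lamp: 1.68 × 9.81 = 16.48 N down at 5.16 m → arm 2.59 m, τ = 16.48 × 2.59 = 42.68 N·m counterclockwise.
Net moment of the loads = 351.7 N·m counterclockwise.
The upward force F acts at the left end, arm 7.75 m, giving F × 7.75 clockwise.
Balancing moments: F × 7.75 = 351.7, giving F = 351.7 / 7.75 = 45.4 N.

F ≈ 45.4 N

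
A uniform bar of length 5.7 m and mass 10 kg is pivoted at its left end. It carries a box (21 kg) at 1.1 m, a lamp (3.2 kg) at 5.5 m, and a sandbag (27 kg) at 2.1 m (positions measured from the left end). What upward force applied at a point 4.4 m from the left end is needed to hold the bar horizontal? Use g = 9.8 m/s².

F ≈ 280 N

Choose the left end as the axis so the unknown pivot reaction has zero arm there.
Beam weight: 10 × 9.8 = 98 N down at 2.85 m → arm 2.85 m, τ = 98 × 2.85 = 279.3 N·m clockwise.
Box: 21 × 9.8 = 205.8 N down at 1.1 m → arm 1.1 m, τ = 205.8 × 1.1 = 226.4 N·m clockwise.
Lamp: 3.2 × 9.8 = 31.36 N down at 5.5 m → arm 5.5 m, τ = 31.36 × 5.5 = 172.5 N·m clockwise.
Sandbag: 27 × 9.8 = 264.6 N down at 2.1 m → arm 2.1 m, τ = 264.6 × 2.1 = 555.7 N·m clockwise.
Net moment of the loads = 1234 N·m clockwise.
The upward force F acts at a point 4.4 m from the left end, arm 4.4 m, giving F × 4.4 counterclockwise.
Balancing moments: F × 4.4 = 1234, giving F = 1234 / 4.4 = 280 N.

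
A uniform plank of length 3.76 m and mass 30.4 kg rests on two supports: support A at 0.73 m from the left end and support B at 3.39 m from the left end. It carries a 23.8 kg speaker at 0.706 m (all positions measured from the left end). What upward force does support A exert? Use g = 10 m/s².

Sum moments about support B (its reaction then has zero moment arm).
Beam weight: 30.4 × 10 = 304 N down at 1.88 m → arm 1.51 m, τ = 304 × 1.51 = 459 N·m counterclockwise.
Speaker: 23.8 × 10 = 238 N down at 0.706 m → arm 2.684 m, τ = 238 × 2.684 = 638.8 N·m counterclockwise.
Net load moment about support B = 1098 N·m counterclockwise.
Reaction R at support A is upward at 0.73 m, arm 2.66 m → moment R × 2.66 clockwise.
Setting net torque to zero: R × 2.66 = 1098 → R = 413 N.

R_A ≈ 413 N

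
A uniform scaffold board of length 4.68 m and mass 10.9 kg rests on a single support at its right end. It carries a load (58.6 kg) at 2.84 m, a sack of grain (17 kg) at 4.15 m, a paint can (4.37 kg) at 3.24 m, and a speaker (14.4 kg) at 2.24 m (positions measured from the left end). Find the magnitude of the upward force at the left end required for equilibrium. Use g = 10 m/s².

F ≈ 393 N

Take moments about the right end.
Beam weight: 10.9 × 10 = 109 N down at 2.34 m → arm 2.34 m, τ = 109 × 2.34 = 255.1 N·m counterclockwise.
Load: 58.6 × 10 = 586 N down at 2.84 m → arm 1.84 m, τ = 586 × 1.84 = 1078 N·m counterclockwise.
Sack of grain: 17 × 10 = 170 N down at 4.15 m → arm 0.53 m, τ = 170 × 0.53 = 90.1 N·m counterclockwise.
Paint can: 4.37 × 10 = 43.7 N down at 3.24 m → arm 1.44 m, τ = 43.7 × 1.44 = 62.93 N·m counterclockwise.
Speaker: 14.4 × 10 = 144 N down at 2.24 m → arm 2.44 m, τ = 144 × 2.44 = 351.4 N·m counterclockwise.
Net moment of the loads = 1838 N·m counterclockwise.
The upward force F acts at the left end, arm 4.68 m, giving F × 4.68 clockwise.
For rotational equilibrium, F × 4.68 = 1838, so F = 1838 / 4.68 = 393 N.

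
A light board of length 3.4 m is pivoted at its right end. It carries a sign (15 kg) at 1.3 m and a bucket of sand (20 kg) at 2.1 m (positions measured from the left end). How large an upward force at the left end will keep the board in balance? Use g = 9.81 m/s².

F ≈ 166 N

Taking torques about the right end:
Sign: 15 × 9.81 = 147.2 N down at 1.3 m → arm 2.1 m, τ = 147.2 × 2.1 = 309.1 N·m counterclockwise.
Bucket of sand: 20 × 9.81 = 196.2 N down at 2.1 m → arm 1.3 m, τ = 196.2 × 1.3 = 255.1 N·m counterclockwise.
Net moment of the loads = 564.2 N·m counterclockwise.
The upward force F acts at the left end, arm 3.4 m, giving F × 3.4 clockwise.
Setting net torque to zero: F × 3.4 = 564.2 → F = 564.2 / 3.4 = 166 N.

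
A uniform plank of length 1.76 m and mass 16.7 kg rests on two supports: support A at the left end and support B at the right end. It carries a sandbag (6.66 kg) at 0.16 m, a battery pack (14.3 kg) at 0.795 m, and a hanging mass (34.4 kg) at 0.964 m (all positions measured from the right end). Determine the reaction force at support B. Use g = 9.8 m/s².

Take moments about support A.
Beam weight: 16.7 × 9.8 = 163.7 N down at 0.88 m → arm 0.88 m, τ = 163.7 × 0.88 = 144.1 N·m clockwise.
Sandbag: 6.66 × 9.8 = 65.27 N down at 0.16 m → arm 1.6 m, τ = 65.27 × 1.6 = 104.4 N·m clockwise.
Battery pack: 14.3 × 9.8 = 140.1 N down at 0.795 m → arm 0.965 m, τ = 140.1 × 0.965 = 135.2 N·m clockwise.
Hanging mass: 34.4 × 9.8 = 337.1 N down at 0.964 m → arm 0.796 m, τ = 337.1 × 0.796 = 268.3 N·m clockwise.
Net load moment about support A = 652 N·m clockwise.
Reaction R at support B is upward at 0 m, arm 1.76 m → moment R × 1.76 counterclockwise.
For rotational equilibrium, R × 1.76 = 652, so R = 370 N.

R_B ≈ 370 N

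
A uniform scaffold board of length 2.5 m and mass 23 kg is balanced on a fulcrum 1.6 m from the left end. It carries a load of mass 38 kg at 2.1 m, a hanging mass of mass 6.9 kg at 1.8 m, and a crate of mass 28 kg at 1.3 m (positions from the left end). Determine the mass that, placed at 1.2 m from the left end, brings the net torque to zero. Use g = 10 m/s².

m ≈ 9.82 kg

Take moments about the fulcrum (at 1.6 m from the left end).
Beam weight: 23 × 10 = 230 N down at 1.25 m → arm 0.35 m, τ = 230 × 0.35 = 80.5 N·m counterclockwise.
Load: 38 × 10 = 380 N down at 2.1 m → arm 0.5 m, τ = 380 × 0.5 = 190 N·m clockwise.
Hanging mass: 6.9 × 10 = 69 N down at 1.8 m → arm 0.2 m, τ = 69 × 0.2 = 13.8 N·m clockwise.
Crate: 28 × 10 = 280 N down at 1.3 m → arm 0.3 m, τ = 280 × 0.3 = 84 N·m counterclockwise.
Net moment of known loads = 39.3 N·m clockwise.
An unknown mass m at 1.2 m has arm 0.4 m; its moment is m·g·0.4 counterclockwise.
Στ = 0 ⇒ m × 10 × 0.4 = 39.3 ⇒ m = 39.3 / (10 × 0.4) = 9.82 kg.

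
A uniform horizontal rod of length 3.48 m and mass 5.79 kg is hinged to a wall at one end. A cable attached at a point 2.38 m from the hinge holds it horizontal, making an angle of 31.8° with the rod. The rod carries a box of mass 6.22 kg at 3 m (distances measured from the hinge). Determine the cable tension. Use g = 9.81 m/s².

Taking torques about the hinge:
Beam weight: 5.79 × 9.81 = 56.8 N down at 1.74 m → arm 1.74 m, τ = 56.8 × 1.74 = 98.83 N·m clockwise.
Box: 6.22 × 9.81 = 61.02 N down at 3 m → arm 3 m, τ = 61.02 × 3 = 183.1 N·m clockwise.
Total clockwise load moment = 281.9 N·m.
The cable tension T acts at 2.38 m; only its component perpendicular to the rod, T sinθ, produces torque. sin 31.8° = 0.527.
Setting net torque to zero: T × 2.38 × 0.527 = 281.9 → T = 281.9 / 1.254 = 225 N.

T ≈ 225 N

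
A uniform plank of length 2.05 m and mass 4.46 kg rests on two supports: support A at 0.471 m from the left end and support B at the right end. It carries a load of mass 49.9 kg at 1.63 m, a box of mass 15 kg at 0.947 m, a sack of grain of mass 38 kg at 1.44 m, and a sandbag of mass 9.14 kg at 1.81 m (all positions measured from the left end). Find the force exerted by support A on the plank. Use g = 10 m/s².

R_A ≈ 427 N

Taking torques about support B:
Beam weight: 4.46 × 10 = 44.6 N down at 1.025 m → arm 1.025 m, τ = 44.6 × 1.025 = 45.71 N·m counterclockwise.
Load: 49.9 × 10 = 499 N down at 1.63 m → arm 0.42 m, τ = 499 × 0.42 = 209.6 N·m counterclockwise.
Box: 15 × 10 = 150 N down at 0.947 m → arm 1.103 m, τ = 150 × 1.103 = 165.4 N·m counterclockwise.
Sack of grain: 38 × 10 = 380 N down at 1.44 m → arm 0.61 m, τ = 380 × 0.61 = 231.8 N·m counterclockwise.
Sandbag: 9.14 × 10 = 91.4 N down at 1.81 m → arm 0.24 m, τ = 91.4 × 0.24 = 21.94 N·m counterclockwise.
Net load moment about support B = 674.5 N·m counterclockwise.
Reaction R at support A is upward at 0.471 m, arm 1.579 m → moment R × 1.579 clockwise.
Balancing moments: R × 1.579 = 674.5, giving R = 427 N.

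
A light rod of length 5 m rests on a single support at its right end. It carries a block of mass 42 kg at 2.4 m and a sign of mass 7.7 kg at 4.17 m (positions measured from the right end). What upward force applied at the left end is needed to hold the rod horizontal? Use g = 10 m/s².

F ≈ 266 N

Sum moments about the right end (the unknown pivot reaction has zero arm there).
Block: 42 × 10 = 420 N down at 2.4 m → arm 2.4 m, τ = 420 × 2.4 = 1008 N·m counterclockwise.
Sign: 7.7 × 10 = 77 N down at 4.17 m → arm 4.17 m, τ = 77 × 4.17 = 321.1 N·m counterclockwise.
Net moment of the loads = 1329 N·m counterclockwise.
The upward force F acts at the left end, arm 5 m, giving F × 5 clockwise.
Στ = 0 ⇒ F × 5 = 1329 ⇒ F = 1329 / 5 = 266 N.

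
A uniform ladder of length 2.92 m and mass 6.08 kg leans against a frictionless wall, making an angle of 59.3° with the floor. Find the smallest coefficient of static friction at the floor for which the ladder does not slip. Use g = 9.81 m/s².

Sum moments about the foot of the ladder (the floor normal and friction both act there and drop out).
Ladder weight 6.08×9.81 = 59.64 N acts at 1.46 m along the ladder; its horizontal arm is 1.46·cos59.3° = 0.7454 m → τ = 44.46 N·m clockwise.
Wall normal N acts horizontally at the top; its moment arm is the height L sinθ = 2.92·sin59.3° = 2.511 m, counterclockwise.
Στ = 0 ⇒ N × 2.511 = 44.46 ⇒ N = 17.71 N.
ΣFx = 0 ⇒ f = N_wall = 17.71 N. ΣFy = 0 ⇒ N_floor = 59.64 N.
μ_min = f / N_floor = 17.71 / 59.64 = 0.297.

μ_min ≈ 0.297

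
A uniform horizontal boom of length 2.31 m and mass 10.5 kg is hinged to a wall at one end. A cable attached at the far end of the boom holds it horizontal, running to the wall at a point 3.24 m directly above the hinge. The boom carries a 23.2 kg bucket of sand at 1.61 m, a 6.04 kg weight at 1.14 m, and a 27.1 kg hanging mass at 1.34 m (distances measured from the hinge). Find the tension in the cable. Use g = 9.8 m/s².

T ≈ 483 N

Choose the hinge as the axis so the unknown hinge reaction has zero arm there.
Beam weight: 10.5 × 9.8 = 102.9 N down at 1.155 m → arm 1.155 m, τ = 102.9 × 1.155 = 118.8 N·m clockwise.
Bucket of sand: 23.2 × 9.8 = 227.4 N down at 1.61 m → arm 1.61 m, τ = 227.4 × 1.61 = 366.1 N·m clockwise.
Weight: 6.04 × 9.8 = 59.19 N down at 1.14 m → arm 1.14 m, τ = 59.19 × 1.14 = 67.48 N·m clockwise.
Hanging mass: 27.1 × 9.8 = 265.6 N down at 1.34 m → arm 1.34 m, τ = 265.6 × 1.34 = 355.9 N·m clockwise.
Total clockwise load moment = 908.3 N·m.
The cable tension T acts at 2.31 m; only its component perpendicular to the boom, T sinθ, produces torque. sinθ = h/√(h²+d²) = 3.24/√(3.24²+2.31²) = 0.8142.
Στ = 0 ⇒ T × 2.31 × 0.8142 = 908.3 ⇒ T = 908.3 / 1.881 = 483 N.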